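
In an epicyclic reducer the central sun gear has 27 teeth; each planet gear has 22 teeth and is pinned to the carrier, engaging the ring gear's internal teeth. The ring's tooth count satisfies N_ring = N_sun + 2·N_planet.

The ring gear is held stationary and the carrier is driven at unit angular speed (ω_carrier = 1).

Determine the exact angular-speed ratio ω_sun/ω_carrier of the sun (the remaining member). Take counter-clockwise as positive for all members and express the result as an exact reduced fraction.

98/27

N_ring = 27 + 2·22 = 71
27(ω_s−ω_c) = −71(ω_r−ω_c),  ω_r=0, ω_c=1
ω_s = 1 − (71/27)(0−1) = 98/27
ω_s/ω_c = 98/27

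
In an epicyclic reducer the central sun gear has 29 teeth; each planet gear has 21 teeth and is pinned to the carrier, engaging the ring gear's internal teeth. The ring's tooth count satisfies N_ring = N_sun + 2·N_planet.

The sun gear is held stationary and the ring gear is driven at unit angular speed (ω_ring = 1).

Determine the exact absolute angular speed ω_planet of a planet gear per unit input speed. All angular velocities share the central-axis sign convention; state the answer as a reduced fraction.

N_ring = 29 + 2·21 = 71
29(ω_s−ω_c) = −71(ω_r−ω_c),  ω_s=0, ω_r=1
29(0−ω_c) = −71(1−ω_c)  ⇒  100ω_c = 71  ⇒  ω_c = 71/100
sun–planet: 29·(0−71/100) = −21·(ω_p−ω_c)  ⇒  ω_p−ω_c = −(29/21)·(-71/100) = 2059/2100
ω_p = 71/100 + 2059/2100 = 71/42

71/42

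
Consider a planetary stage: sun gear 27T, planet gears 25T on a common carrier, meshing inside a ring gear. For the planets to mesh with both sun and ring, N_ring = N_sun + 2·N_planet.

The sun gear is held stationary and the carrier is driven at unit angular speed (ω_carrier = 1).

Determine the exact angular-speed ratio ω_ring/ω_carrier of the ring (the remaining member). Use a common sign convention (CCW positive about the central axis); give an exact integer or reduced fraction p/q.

104/77

N_ring = 27 + 2·25 = 77
27(ω_s−ω_c) = −77(ω_r−ω_c),  ω_s=0, ω_c=1
ω_r = 1 − (27/77)(0−1) = 104/77
ω_r/ω_c = 104/77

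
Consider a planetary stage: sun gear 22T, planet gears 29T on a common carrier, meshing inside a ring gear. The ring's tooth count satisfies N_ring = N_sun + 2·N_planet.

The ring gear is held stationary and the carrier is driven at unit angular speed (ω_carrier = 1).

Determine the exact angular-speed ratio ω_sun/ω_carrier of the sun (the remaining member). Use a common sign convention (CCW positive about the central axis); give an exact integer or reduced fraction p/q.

51/11

N_ring = 22 + 2·29 = 80
22(ω_s−ω_c) = −80(ω_r−ω_c),  ω_r=0, ω_c=1
ω_s = 1 − (80/22)(0−1) = 51/11
ω_s/ω_c = 51/11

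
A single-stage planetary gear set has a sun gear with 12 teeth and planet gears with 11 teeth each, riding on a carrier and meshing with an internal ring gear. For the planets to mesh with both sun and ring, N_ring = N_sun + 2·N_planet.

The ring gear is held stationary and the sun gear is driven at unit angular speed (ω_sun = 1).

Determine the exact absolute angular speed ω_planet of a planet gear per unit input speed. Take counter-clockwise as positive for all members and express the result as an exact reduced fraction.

N_ring = 12 + 2·11 = 34
12(ω_s−ω_c) = −34(ω_r−ω_c),  ω_r=0, ω_s=1
12(1−ω_c) = −34(0−ω_c)  ⇒  46ω_c = 12  ⇒  ω_c = 6/23
sun–planet: 12·(1−6/23) = −11·(ω_p−ω_c)  ⇒  ω_p−ω_c = −(12/11)·(17/23) = -204/253
ω_p = 6/23 − 204/253 = -6/11

-6/11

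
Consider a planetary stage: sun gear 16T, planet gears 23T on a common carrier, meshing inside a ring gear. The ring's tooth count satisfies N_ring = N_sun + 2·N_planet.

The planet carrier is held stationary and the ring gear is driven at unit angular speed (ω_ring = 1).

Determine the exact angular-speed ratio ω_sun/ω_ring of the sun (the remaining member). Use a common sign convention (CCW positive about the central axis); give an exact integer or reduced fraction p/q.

N_ring = 16 + 2·23 = 62
16(ω_s−ω_c) = −62(ω_r−ω_c),  ω_c=0, ω_r=1
ω_s = 0 − (62/16)(1−0) = -31/8
ω_s/ω_r = -31/8

-31/8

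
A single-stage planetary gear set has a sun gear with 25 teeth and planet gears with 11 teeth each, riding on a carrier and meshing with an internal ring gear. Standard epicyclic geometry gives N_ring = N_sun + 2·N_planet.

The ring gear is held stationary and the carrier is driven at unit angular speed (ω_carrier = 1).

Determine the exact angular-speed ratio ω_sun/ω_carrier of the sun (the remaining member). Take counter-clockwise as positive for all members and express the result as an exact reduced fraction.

N_ring = 25 + 2·11 = 47
25(ω_s−ω_c) = −47(ω_r−ω_c),  ω_r=0, ω_c=1
ω_s = 1 − (47/25)(0−1) = 72/25
ω_s/ω_c = 72/25

72/25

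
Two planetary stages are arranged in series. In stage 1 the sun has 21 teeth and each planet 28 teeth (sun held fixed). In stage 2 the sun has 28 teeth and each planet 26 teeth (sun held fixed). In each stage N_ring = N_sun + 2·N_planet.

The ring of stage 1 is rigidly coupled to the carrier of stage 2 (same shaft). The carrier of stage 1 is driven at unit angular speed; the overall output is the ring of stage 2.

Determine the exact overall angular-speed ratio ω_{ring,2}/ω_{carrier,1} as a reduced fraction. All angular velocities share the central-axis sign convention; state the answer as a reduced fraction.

189/110

Stage 1: N_ring = 21 + 2·28 = 77
Stage 1: 21(ω_s−ω_c) = −77(ω_r−ω_c),  ω_s=0, ω_c=1
Stage 1: ω_r = 1 − (21/77)(0−1) = 14/11
  ⇒ ω_r¹/ω_c¹ = 14/11
Stage 2: N_ring = 28 + 2·26 = 80
Stage 2: 28(ω_s−ω_c) = −80(ω_r−ω_c),  ω_s=0, ω_c=1
Stage 2: ω_r = 1 − (28/80)(0−1) = 27/20
  ⇒ ω_r²/ω_c² = 27/20
Coupling ω_c² = ω_r¹ ⇒ overall = 14/11 × 27/20 = 189/110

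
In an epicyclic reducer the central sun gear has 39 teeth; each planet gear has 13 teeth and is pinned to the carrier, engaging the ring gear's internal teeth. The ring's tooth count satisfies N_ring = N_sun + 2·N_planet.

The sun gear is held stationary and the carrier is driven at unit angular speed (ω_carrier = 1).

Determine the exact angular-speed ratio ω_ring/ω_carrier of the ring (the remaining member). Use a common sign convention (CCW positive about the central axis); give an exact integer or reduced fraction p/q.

N_ring = 39 + 2·13 = 65
39(ω_s−ω_c) = −65(ω_r−ω_c),  ω_s=0, ω_c=1
ω_r = 1 − (39/65)(0−1) = 8/5
ω_r/ω_c = 8/5

8/5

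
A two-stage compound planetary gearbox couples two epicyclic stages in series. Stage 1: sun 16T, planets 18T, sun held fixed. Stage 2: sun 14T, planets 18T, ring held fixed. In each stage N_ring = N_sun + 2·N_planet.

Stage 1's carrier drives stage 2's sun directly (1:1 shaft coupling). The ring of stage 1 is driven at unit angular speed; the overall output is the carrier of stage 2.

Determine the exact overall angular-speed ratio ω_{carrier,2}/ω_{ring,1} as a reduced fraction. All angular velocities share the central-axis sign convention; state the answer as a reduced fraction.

Stage 1: N_ring = 16 + 2·18 = 52
Stage 1: 16(ω_s−ω_c) = −52(ω_r−ω_c),  ω_s=0, ω_r=1
Stage 1: 16(0−ω_c) = −52(1−ω_c)  ⇒  68ω_c = 52  ⇒  ω_c = 13/17
  ⇒ ω_c¹/ω_r¹ = 13/17
Stage 2: N_ring = 14 + 2·18 = 50
Stage 2: 14(ω_s−ω_c) = −50(ω_r−ω_c),  ω_r=0, ω_s=1
Stage 2: 14(1−ω_c) = −50(0−ω_c)  ⇒  64ω_c = 14  ⇒  ω_c = 7/32
  ⇒ ω_c²/ω_s² = 7/32
Coupling ω_s² = ω_c¹ ⇒ overall = 13/17 × 7/32 = 91/544

91/544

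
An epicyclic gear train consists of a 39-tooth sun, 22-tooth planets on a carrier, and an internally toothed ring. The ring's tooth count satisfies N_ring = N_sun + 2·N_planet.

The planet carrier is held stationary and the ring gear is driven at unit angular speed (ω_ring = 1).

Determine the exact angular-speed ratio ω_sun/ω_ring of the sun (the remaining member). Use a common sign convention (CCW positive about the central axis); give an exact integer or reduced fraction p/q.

N_ring = 39 + 2·22 = 83
39(ω_s−ω_c) = −83(ω_r−ω_c),  ω_c=0, ω_r=1
ω_s = 0 − (83/39)(1−0) = -83/39
ω_s/ω_r = -83/39

-83/39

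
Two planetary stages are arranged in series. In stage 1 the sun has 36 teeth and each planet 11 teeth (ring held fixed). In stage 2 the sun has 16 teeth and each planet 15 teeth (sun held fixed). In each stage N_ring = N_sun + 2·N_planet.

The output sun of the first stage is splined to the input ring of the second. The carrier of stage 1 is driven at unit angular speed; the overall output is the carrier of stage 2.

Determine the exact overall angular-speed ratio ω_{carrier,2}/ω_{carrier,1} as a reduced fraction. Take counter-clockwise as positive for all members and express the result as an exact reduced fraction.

Stage 1: N_ring = 36 + 2·11 = 58
Stage 1: 36(ω_s−ω_c) = −58(ω_r−ω_c),  ω_r=0, ω_c=1
Stage 1: ω_s = 1 − (58/36)(0−1) = 47/18
  ⇒ ω_s¹/ω_c¹ = 47/18
Stage 2: N_ring = 16 + 2·15 = 46
Stage 2: 16(ω_s−ω_c) = −46(ω_r−ω_c),  ω_s=0, ω_r=1
Stage 2: 16(0−ω_c) = −46(1−ω_c)  ⇒  62ω_c = 46  ⇒  ω_c = 23/31
  ⇒ ω_c²/ω_r² = 23/31
Coupling ω_r² = ω_s¹ ⇒ overall = 47/18 × 23/31 = 1081/558

1081/558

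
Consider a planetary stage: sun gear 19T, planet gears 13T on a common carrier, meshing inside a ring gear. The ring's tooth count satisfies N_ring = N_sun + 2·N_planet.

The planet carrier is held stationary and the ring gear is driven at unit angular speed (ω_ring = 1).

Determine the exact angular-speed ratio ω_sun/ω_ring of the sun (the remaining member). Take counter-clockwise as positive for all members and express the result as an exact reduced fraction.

N_ring = 19 + 2·13 = 45
19(ω_s−ω_c) = −45(ω_r−ω_c),  ω_c=0, ω_r=1
ω_s = 0 − (45/19)(1−0) = -45/19
ω_s/ω_r = -45/19

-45/19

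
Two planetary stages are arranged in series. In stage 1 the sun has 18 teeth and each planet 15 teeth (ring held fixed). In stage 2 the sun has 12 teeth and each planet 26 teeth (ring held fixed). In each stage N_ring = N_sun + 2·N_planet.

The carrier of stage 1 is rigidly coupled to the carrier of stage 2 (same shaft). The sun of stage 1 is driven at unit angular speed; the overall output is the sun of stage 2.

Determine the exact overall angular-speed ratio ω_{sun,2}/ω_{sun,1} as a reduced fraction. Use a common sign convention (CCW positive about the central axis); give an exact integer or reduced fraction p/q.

19/11

Stage 1: N_ring = 18 + 2·15 = 48
Stage 1: 18(ω_s−ω_c) = −48(ω_r−ω_c),  ω_r=0, ω_s=1
Stage 1: 18(1−ω_c) = −48(0−ω_c)  ⇒  66ω_c = 18  ⇒  ω_c = 3/11
  ⇒ ω_c¹/ω_s¹ = 3/11
Stage 2: N_ring = 12 + 2·26 = 64
Stage 2: 12(ω_s−ω_c) = −64(ω_r−ω_c),  ω_r=0, ω_c=1
Stage 2: ω_s = 1 − (64/12)(0−1) = 19/3
  ⇒ ω_s²/ω_c² = 19/3
Coupling ω_c² = ω_c¹ ⇒ overall = 3/11 × 19/3 = 19/11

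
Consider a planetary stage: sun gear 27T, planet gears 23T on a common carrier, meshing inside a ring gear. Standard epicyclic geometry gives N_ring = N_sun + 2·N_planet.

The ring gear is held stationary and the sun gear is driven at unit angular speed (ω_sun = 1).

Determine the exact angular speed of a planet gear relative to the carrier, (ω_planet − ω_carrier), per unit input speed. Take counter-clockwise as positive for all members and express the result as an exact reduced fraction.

N_ring = 27 + 2·23 = 73
27(ω_s−ω_c) = −73(ω_r−ω_c),  ω_r=0, ω_s=1
27(1−ω_c) = −73(0−ω_c)  ⇒  100ω_c = 27  ⇒  ω_c = 27/100
sun–planet: 27·(1−27/100) = −23·(ω_p−ω_c)  ⇒  ω_p−ω_c = −(27/23)·(73/100) = -1971/2300

-1971/2300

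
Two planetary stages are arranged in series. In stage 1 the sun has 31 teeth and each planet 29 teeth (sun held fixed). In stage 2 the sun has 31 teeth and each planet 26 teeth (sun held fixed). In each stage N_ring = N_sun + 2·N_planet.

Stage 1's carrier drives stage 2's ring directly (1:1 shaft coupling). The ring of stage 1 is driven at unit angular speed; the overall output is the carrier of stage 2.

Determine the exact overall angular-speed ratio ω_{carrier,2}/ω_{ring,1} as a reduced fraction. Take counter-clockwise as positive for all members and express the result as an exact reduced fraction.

Stage 1: N_ring = 31 + 2·29 = 89
Stage 1: 31(ω_s−ω_c) = −89(ω_r−ω_c),  ω_s=0, ω_r=1
Stage 1: 31(0−ω_c) = −89(1−ω_c)  ⇒  120ω_c = 89  ⇒  ω_c = 89/120
  ⇒ ω_c¹/ω_r¹ = 89/120
Stage 2: N_ring = 31 + 2·26 = 83
Stage 2: 31(ω_s−ω_c) = −83(ω_r−ω_c),  ω_s=0, ω_r=1
Stage 2: 31(0−ω_c) = −83(1−ω_c)  ⇒  114ω_c = 83  ⇒  ω_c = 83/114
  ⇒ ω_c²/ω_r² = 83/114
Coupling ω_r² = ω_c¹ ⇒ overall = 89/120 × 83/114 = 7387/13680

7387/13680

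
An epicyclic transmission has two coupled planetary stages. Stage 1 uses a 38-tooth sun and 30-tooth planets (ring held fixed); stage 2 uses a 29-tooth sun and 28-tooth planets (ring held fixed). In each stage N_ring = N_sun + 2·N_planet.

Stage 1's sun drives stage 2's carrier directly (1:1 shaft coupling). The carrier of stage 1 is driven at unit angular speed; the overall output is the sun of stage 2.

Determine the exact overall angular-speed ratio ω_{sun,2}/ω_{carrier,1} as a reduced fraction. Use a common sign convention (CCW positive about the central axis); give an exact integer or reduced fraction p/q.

Stage 1: N_ring = 38 + 2·30 = 98
Stage 1: 38(ω_s−ω_c) = −98(ω_r−ω_c),  ω_r=0, ω_c=1
Stage 1: ω_s = 1 − (98/38)(0−1) = 68/19
  ⇒ ω_s¹/ω_c¹ = 68/19
Stage 2: N_ring = 29 + 2·28 = 85
Stage 2: 29(ω_s−ω_c) = −85(ω_r−ω_c),  ω_r=0, ω_c=1
Stage 2: ω_s = 1 − (85/29)(0−1) = 114/29
  ⇒ ω_s²/ω_c² = 114/29
Coupling ω_c² = ω_s¹ ⇒ overall = 68/19 × 114/29 = 408/29

408/29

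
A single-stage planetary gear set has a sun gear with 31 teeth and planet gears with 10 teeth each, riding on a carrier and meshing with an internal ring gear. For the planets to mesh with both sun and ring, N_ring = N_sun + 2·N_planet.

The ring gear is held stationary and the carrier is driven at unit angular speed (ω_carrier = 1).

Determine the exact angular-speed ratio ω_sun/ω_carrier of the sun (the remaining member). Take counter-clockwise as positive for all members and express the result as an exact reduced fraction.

82/31

N_ring = 31 + 2·10 = 51
31(ω_s−ω_c) = −51(ω_r−ω_c),  ω_r=0, ω_c=1
ω_s = 1 − (51/31)(0−1) = 82/31
ω_s/ω_c = 82/31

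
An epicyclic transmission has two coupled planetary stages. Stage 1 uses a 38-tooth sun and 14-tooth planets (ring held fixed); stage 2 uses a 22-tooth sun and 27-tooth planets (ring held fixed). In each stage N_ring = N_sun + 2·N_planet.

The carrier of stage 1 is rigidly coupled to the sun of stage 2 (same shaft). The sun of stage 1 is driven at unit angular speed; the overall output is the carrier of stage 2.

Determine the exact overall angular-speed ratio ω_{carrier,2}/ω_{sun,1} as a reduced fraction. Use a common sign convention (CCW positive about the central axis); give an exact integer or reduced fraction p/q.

Stage 1: N_ring = 38 + 2·14 = 66
Stage 1: 38(ω_s−ω_c) = −66(ω_r−ω_c),  ω_r=0, ω_s=1
Stage 1: 38(1−ω_c) = −66(0−ω_c)  ⇒  104ω_c = 38  ⇒  ω_c = 19/52
  ⇒ ω_c¹/ω_s¹ = 19/52
Stage 2: N_ring = 22 + 2·27 = 76
Stage 2: 22(ω_s−ω_c) = −76(ω_r−ω_c),  ω_r=0, ω_s=1
Stage 2: 22(1−ω_c) = −76(0−ω_c)  ⇒  98ω_c = 22  ⇒  ω_c = 11/49
  ⇒ ω_c²/ω_s² = 11/49
Coupling ω_s² = ω_c¹ ⇒ overall = 19/52 × 11/49 = 209/2548

209/2548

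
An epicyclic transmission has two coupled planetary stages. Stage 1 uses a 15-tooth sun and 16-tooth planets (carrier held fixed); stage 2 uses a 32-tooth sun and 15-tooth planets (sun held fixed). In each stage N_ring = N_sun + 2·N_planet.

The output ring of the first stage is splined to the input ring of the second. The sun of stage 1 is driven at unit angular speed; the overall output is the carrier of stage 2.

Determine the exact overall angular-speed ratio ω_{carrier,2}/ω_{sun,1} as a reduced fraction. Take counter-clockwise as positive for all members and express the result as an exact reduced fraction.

Stage 1: N_ring = 15 + 2·16 = 47
Stage 1: 15(ω_s−ω_c) = −47(ω_r−ω_c),  ω_c=0, ω_s=1
Stage 1: ω_r = 0 − (15/47)(1−0) = -15/47
  ⇒ ω_r¹/ω_s¹ = -15/47
Stage 2: N_ring = 32 + 2·15 = 62
Stage 2: 32(ω_s−ω_c) = −62(ω_r−ω_c),  ω_s=0, ω_r=1
Stage 2: 32(0−ω_c) = −62(1−ω_c)  ⇒  94ω_c = 62  ⇒  ω_c = 31/47
  ⇒ ω_c²/ω_r² = 31/47
Coupling ω_r² = ω_r¹ ⇒ overall = -15/47 × 31/47 = -465/2209

-465/2209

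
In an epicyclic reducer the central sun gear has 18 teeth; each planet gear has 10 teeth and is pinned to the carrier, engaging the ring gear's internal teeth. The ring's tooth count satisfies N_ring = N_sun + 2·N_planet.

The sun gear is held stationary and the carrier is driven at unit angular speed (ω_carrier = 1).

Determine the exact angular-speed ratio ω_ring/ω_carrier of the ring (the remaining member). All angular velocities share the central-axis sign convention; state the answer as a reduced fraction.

28/19

N_ring = 18 + 2·10 = 38
18(ω_s−ω_c) = −38(ω_r−ω_c),  ω_s=0, ω_c=1
ω_r = 1 − (18/38)(0−1) = 28/19
ω_r/ω_c = 28/19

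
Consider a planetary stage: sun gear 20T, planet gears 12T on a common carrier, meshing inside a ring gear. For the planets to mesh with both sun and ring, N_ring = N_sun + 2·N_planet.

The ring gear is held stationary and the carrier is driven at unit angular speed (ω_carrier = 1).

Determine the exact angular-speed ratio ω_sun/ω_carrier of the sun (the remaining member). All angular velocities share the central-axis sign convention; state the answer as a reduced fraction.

N_ring = 20 + 2·12 = 44
20(ω_s−ω_c) = −44(ω_r−ω_c),  ω_r=0, ω_c=1
ω_s = 1 − (44/20)(0−1) = 16/5
ω_s/ω_c = 16/5

16/5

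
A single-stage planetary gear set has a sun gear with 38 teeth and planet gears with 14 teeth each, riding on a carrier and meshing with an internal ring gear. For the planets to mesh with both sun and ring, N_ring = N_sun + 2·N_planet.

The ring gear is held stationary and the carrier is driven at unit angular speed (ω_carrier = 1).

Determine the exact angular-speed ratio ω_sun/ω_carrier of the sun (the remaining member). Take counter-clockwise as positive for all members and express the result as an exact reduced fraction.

52/19

N_ring = 38 + 2·14 = 66
38(ω_s−ω_c) = −66(ω_r−ω_c),  ω_r=0, ω_c=1
ω_s = 1 − (66/38)(0−1) = 52/19
ω_s/ω_c = 52/19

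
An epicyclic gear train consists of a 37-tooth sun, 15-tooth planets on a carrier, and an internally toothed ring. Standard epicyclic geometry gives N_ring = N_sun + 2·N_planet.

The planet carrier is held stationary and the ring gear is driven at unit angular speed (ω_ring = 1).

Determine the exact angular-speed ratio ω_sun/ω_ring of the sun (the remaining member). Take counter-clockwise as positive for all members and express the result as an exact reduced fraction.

N_ring = 37 + 2·15 = 67
37(ω_s−ω_c) = −67(ω_r−ω_c),  ω_c=0, ω_r=1
ω_s = 0 − (67/37)(1−0) = -67/37
ω_s/ω_r = -67/37

-67/37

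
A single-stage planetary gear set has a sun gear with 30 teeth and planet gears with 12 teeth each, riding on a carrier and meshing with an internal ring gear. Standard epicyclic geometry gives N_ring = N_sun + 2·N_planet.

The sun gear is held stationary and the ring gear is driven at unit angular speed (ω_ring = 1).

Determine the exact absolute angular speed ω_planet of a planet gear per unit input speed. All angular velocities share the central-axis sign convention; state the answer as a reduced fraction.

9/4

N_ring = 30 + 2·12 = 54
30(ω_s−ω_c) = −54(ω_r−ω_c),  ω_s=0, ω_r=1
30(0−ω_c) = −54(1−ω_c)  ⇒  84ω_c = 54  ⇒  ω_c = 9/14
sun–planet: 30·(0−9/14) = −12·(ω_p−ω_c)  ⇒  ω_p−ω_c = −(30/12)·(-9/14) = 45/28
ω_p = 9/14 + 45/28 = 9/4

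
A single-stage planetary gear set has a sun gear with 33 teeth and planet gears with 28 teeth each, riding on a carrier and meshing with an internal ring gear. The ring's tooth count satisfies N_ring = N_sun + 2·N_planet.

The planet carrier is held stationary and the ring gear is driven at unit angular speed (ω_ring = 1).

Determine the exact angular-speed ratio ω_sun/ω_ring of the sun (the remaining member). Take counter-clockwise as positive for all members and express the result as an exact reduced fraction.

-89/33

N_ring = 33 + 2·28 = 89
33(ω_s−ω_c) = −89(ω_r−ω_c),  ω_c=0, ω_r=1
ω_s = 0 − (89/33)(1−0) = -89/33
ω_s/ω_r = -89/33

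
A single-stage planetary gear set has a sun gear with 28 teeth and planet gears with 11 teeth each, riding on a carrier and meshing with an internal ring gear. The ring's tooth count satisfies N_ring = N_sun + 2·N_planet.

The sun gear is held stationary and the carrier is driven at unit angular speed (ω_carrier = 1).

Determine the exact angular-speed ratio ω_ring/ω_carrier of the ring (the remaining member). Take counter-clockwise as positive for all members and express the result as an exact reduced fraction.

N_ring = 28 + 2·11 = 50
28(ω_s−ω_c) = −50(ω_r−ω_c),  ω_s=0, ω_c=1
ω_r = 1 − (28/50)(0−1) = 39/25
ω_r/ω_c = 39/25

39/25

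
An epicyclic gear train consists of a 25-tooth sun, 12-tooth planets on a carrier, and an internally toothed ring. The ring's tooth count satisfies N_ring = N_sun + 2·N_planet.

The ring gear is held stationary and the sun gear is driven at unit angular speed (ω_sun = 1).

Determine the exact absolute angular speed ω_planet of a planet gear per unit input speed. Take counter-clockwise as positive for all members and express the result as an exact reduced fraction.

N_ring = 25 + 2·12 = 49
25(ω_s−ω_c) = −49(ω_r−ω_c),  ω_r=0, ω_s=1
25(1−ω_c) = −49(0−ω_c)  ⇒  74ω_c = 25  ⇒  ω_c = 25/74
sun–planet: 25·(1−25/74) = −12·(ω_p−ω_c)  ⇒  ω_p−ω_c = −(25/12)·(49/74) = -1225/888
ω_p = 25/74 − 1225/888 = -25/24

-25/24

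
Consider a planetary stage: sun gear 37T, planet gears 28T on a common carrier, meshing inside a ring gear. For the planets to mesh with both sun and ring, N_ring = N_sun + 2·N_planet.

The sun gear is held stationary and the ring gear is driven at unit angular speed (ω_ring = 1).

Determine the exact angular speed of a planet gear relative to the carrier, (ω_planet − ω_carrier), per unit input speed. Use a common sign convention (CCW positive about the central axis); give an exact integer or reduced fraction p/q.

N_ring = 37 + 2·28 = 93
37(ω_s−ω_c) = −93(ω_r−ω_c),  ω_s=0, ω_r=1
37(0−ω_c) = −93(1−ω_c)  ⇒  130ω_c = 93  ⇒  ω_c = 93/130
sun–planet: 37·(0−93/130) = −28·(ω_p−ω_c)  ⇒  ω_p−ω_c = −(37/28)·(-93/130) = 3441/3640

3441/3640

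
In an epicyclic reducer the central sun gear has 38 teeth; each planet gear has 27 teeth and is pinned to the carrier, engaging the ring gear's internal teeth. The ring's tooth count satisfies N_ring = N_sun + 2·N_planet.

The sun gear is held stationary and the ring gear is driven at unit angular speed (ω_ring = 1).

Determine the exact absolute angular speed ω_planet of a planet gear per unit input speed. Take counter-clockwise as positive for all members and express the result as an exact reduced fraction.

46/27

N_ring = 38 + 2·27 = 92
38(ω_s−ω_c) = −92(ω_r−ω_c),  ω_s=0, ω_r=1
38(0−ω_c) = −92(1−ω_c)  ⇒  130ω_c = 92  ⇒  ω_c = 46/65
sun–planet: 38·(0−46/65) = −27·(ω_p−ω_c)  ⇒  ω_p−ω_c = −(38/27)·(-46/65) = 1748/1755
ω_p = 46/65 + 1748/1755 = 46/27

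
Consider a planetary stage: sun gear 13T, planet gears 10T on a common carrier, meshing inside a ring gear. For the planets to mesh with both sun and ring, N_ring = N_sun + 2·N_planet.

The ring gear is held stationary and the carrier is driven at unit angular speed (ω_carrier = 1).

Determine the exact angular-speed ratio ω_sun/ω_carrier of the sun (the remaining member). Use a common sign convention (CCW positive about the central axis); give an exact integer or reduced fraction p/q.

N_ring = 13 + 2·10 = 33
13(ω_s−ω_c) = −33(ω_r−ω_c),  ω_r=0, ω_c=1
ω_s = 1 − (33/13)(0−1) = 46/13
ω_s/ω_c = 46/13

46/13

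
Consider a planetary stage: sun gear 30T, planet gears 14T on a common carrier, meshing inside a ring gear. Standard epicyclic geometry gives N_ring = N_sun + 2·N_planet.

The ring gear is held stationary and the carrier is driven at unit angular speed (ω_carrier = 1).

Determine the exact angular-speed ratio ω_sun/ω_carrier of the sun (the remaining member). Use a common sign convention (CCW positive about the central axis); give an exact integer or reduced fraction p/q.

N_ring = 30 + 2·14 = 58
30(ω_s−ω_c) = −58(ω_r−ω_c),  ω_r=0, ω_c=1
ω_s = 1 − (58/30)(0−1) = 44/15
ω_s/ω_c = 44/15

44/15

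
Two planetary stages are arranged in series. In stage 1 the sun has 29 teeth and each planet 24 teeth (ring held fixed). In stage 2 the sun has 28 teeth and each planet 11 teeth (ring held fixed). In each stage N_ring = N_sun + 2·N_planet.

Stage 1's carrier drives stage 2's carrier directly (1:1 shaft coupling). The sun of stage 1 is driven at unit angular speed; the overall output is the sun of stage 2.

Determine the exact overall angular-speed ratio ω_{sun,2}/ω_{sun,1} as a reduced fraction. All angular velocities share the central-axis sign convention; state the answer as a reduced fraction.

Stage 1: N_ring = 29 + 2·24 = 77
Stage 1: 29(ω_s−ω_c) = −77(ω_r−ω_c),  ω_r=0, ω_s=1
Stage 1: 29(1−ω_c) = −77(0−ω_c)  ⇒  106ω_c = 29  ⇒  ω_c = 29/106
  ⇒ ω_c¹/ω_s¹ = 29/106
Stage 2: N_ring = 28 + 2·11 = 50
Stage 2: 28(ω_s−ω_c) = −50(ω_r−ω_c),  ω_r=0, ω_c=1
Stage 2: ω_s = 1 − (50/28)(0−1) = 39/14
  ⇒ ω_s²/ω_c² = 39/14
Coupling ω_c² = ω_c¹ ⇒ overall = 29/106 × 39/14 = 1131/1484

1131/1484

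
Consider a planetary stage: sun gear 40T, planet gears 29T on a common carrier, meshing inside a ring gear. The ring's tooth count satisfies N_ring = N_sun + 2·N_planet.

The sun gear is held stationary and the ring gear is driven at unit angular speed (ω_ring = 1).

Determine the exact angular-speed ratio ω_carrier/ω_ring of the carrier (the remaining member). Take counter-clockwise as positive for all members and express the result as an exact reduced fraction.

49/69

N_ring = 40 + 2·29 = 98
40(ω_s−ω_c) = −98(ω_r−ω_c),  ω_s=0, ω_r=1
40(0−ω_c) = −98(1−ω_c)  ⇒  138ω_c = 98  ⇒  ω_c = 49/69
ω_c/ω_r = 49/69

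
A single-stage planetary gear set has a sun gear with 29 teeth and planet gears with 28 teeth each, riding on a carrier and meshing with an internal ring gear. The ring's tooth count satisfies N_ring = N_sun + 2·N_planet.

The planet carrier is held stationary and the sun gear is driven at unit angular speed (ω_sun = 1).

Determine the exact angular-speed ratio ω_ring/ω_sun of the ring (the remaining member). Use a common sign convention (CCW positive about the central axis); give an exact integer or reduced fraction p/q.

N_ring = 29 + 2·28 = 85
29(ω_s−ω_c) = −85(ω_r−ω_c),  ω_c=0, ω_s=1
ω_r = 0 − (29/85)(1−0) = -29/85
ω_r/ω_s = -29/85

-29/85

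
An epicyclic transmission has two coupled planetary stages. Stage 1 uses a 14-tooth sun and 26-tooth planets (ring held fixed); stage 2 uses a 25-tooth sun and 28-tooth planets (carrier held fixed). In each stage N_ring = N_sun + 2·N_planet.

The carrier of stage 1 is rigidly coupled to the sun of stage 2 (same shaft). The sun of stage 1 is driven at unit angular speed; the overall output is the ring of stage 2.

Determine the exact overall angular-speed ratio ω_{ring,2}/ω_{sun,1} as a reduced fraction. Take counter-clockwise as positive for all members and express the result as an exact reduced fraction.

Stage 1: N_ring = 14 + 2·26 = 66
Stage 1: 14(ω_s−ω_c) = −66(ω_r−ω_c),  ω_r=0, ω_s=1
Stage 1: 14(1−ω_c) = −66(0−ω_c)  ⇒  80ω_c = 14  ⇒  ω_c = 7/40
  ⇒ ω_c¹/ω_s¹ = 7/40
Stage 2: N_ring = 25 + 2·28 = 81
Stage 2: 25(ω_s−ω_c) = −81(ω_r−ω_c),  ω_c=0, ω_s=1
Stage 2: ω_r = 0 − (25/81)(1−0) = -25/81
  ⇒ ω_r²/ω_s² = -25/81
Coupling ω_s² = ω_c¹ ⇒ overall = 7/40 × -25/81 = -35/648

-35/648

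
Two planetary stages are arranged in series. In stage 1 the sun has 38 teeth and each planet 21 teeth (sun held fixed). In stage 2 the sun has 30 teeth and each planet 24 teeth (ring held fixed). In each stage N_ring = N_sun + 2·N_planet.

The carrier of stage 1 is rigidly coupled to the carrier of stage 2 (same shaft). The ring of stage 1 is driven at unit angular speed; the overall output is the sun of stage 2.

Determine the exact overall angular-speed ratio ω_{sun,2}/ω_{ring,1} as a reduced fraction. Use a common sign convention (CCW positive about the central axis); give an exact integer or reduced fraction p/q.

144/59

Stage 1: N_ring = 38 + 2·21 = 80
Stage 1: 38(ω_s−ω_c) = −80(ω_r−ω_c),  ω_s=0, ω_r=1
Stage 1: 38(0−ω_c) = −80(1−ω_c)  ⇒  118ω_c = 80  ⇒  ω_c = 40/59
  ⇒ ω_c¹/ω_r¹ = 40/59
Stage 2: N_ring = 30 + 2·24 = 78
Stage 2: 30(ω_s−ω_c) = −78(ω_r−ω_c),  ω_r=0, ω_c=1
Stage 2: ω_s = 1 − (78/30)(0−1) = 18/5
  ⇒ ω_s²/ω_c² = 18/5
Coupling ω_c² = ω_c¹ ⇒ overall = 40/59 × 18/5 = 144/59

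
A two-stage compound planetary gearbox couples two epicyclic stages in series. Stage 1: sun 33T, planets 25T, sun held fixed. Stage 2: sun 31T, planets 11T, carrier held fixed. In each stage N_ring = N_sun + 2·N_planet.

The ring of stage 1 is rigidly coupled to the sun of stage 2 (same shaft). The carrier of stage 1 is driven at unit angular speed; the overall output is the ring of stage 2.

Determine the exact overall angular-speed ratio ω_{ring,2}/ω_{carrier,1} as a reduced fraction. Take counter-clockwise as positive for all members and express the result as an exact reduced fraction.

-3596/4399

Stage 1: N_ring = 33 + 2·25 = 83
Stage 1: 33(ω_s−ω_c) = −83(ω_r−ω_c),  ω_s=0, ω_c=1
Stage 1: ω_r = 1 − (33/83)(0−1) = 116/83
  ⇒ ω_r¹/ω_c¹ = 116/83
Stage 2: N_ring = 31 + 2·11 = 53
Stage 2: 31(ω_s−ω_c) = −53(ω_r−ω_c),  ω_c=0, ω_s=1
Stage 2: ω_r = 0 − (31/53)(1−0) = -31/53
  ⇒ ω_r²/ω_s² = -31/53
Coupling ω_s² = ω_r¹ ⇒ overall = 116/83 × -31/53 = -3596/4399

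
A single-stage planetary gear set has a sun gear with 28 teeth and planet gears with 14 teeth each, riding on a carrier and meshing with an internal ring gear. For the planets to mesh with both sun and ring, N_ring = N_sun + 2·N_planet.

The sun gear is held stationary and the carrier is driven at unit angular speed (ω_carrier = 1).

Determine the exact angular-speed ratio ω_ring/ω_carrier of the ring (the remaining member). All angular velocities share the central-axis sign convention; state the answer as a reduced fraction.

3/2

N_ring = 28 + 2·14 = 56
28(ω_s−ω_c) = −56(ω_r−ω_c),  ω_s=0, ω_c=1
ω_r = 1 − (28/56)(0−1) = 3/2
ω_r/ω_c = 3/2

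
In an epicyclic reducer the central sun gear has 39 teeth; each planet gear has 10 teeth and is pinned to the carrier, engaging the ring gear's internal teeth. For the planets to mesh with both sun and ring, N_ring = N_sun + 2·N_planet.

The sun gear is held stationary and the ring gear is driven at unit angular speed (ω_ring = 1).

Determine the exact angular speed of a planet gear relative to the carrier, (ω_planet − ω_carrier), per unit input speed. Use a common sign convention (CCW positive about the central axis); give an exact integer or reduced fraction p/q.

N_ring = 39 + 2·10 = 59
39(ω_s−ω_c) = −59(ω_r−ω_c),  ω_s=0, ω_r=1
39(0−ω_c) = −59(1−ω_c)  ⇒  98ω_c = 59  ⇒  ω_c = 59/98
sun–planet: 39·(0−59/98) = −10·(ω_p−ω_c)  ⇒  ω_p−ω_c = −(39/10)·(-59/98) = 2301/980

2301/980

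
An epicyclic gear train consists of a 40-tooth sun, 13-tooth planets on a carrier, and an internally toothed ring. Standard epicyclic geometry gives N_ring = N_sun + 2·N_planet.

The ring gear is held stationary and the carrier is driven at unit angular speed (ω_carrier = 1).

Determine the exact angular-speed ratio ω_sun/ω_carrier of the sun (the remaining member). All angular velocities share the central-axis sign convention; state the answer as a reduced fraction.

53/20

N_ring = 40 + 2·13 = 66
40(ω_s−ω_c) = −66(ω_r−ω_c),  ω_r=0, ω_c=1
ω_s = 1 − (66/40)(0−1) = 53/20
ω_s/ω_c = 53/20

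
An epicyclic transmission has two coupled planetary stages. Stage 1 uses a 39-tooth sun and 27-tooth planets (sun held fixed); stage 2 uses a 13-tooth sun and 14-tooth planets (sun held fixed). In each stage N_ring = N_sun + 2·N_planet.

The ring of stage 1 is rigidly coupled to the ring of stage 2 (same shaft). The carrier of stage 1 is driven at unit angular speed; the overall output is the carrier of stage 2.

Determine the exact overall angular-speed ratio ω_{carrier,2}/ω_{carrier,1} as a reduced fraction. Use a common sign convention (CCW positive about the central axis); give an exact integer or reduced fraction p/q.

Stage 1: N_ring = 39 + 2·27 = 93
Stage 1: 39(ω_s−ω_c) = −93(ω_r−ω_c),  ω_s=0, ω_c=1
Stage 1: ω_r = 1 − (39/93)(0−1) = 44/31
  ⇒ ω_r¹/ω_c¹ = 44/31
Stage 2: N_ring = 13 + 2·14 = 41
Stage 2: 13(ω_s−ω_c) = −41(ω_r−ω_c),  ω_s=0, ω_r=1
Stage 2: 13(0−ω_c) = −41(1−ω_c)  ⇒  54ω_c = 41  ⇒  ω_c = 41/54
  ⇒ ω_c²/ω_r² = 41/54
Coupling ω_r² = ω_r¹ ⇒ overall = 44/31 × 41/54 = 902/837

902/837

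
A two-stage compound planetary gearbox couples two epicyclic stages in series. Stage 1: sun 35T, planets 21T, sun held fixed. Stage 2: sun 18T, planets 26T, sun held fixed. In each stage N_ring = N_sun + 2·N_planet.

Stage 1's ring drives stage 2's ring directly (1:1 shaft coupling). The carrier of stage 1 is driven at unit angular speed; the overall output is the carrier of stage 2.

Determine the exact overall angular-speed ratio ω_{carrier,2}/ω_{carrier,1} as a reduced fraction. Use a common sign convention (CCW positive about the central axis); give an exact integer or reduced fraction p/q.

Stage 1: N_ring = 35 + 2·21 = 77
Stage 1: 35(ω_s−ω_c) = −77(ω_r−ω_c),  ω_s=0, ω_c=1
Stage 1: ω_r = 1 − (35/77)(0−1) = 16/11
  ⇒ ω_r¹/ω_c¹ = 16/11
Stage 2: N_ring = 18 + 2·26 = 70
Stage 2: 18(ω_s−ω_c) = −70(ω_r−ω_c),  ω_s=0, ω_r=1
Stage 2: 18(0−ω_c) = −70(1−ω_c)  ⇒  88ω_c = 70  ⇒  ω_c = 35/44
  ⇒ ω_c²/ω_r² = 35/44
Coupling ω_r² = ω_r¹ ⇒ overall = 16/11 × 35/44 = 140/121

140/121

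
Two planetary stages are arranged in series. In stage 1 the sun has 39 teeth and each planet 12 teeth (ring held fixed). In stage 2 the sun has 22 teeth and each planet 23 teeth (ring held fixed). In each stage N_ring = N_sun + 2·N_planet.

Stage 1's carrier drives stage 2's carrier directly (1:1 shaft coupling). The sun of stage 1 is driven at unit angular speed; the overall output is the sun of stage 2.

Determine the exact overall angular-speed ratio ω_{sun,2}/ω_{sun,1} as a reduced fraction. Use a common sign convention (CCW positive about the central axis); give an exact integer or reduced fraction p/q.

585/374

Stage 1: N_ring = 39 + 2·12 = 63
Stage 1: 39(ω_s−ω_c) = −63(ω_r−ω_c),  ω_r=0, ω_s=1
Stage 1: 39(1−ω_c) = −63(0−ω_c)  ⇒  102ω_c = 39  ⇒  ω_c = 13/34
  ⇒ ω_c¹/ω_s¹ = 13/34
Stage 2: N_ring = 22 + 2·23 = 68
Stage 2: 22(ω_s−ω_c) = −68(ω_r−ω_c),  ω_r=0, ω_c=1
Stage 2: ω_s = 1 − (68/22)(0−1) = 45/11
  ⇒ ω_s²/ω_c² = 45/11
Coupling ω_c² = ω_c¹ ⇒ overall = 13/34 × 45/11 = 585/374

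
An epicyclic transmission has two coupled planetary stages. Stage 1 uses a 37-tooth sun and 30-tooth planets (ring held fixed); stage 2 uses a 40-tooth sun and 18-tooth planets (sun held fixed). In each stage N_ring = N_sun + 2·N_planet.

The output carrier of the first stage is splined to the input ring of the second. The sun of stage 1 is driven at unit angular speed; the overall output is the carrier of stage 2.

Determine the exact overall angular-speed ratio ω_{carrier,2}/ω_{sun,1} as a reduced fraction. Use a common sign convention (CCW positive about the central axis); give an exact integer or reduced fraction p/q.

703/3886

Stage 1: N_ring = 37 + 2·30 = 97
Stage 1: 37(ω_s−ω_c) = −97(ω_r−ω_c),  ω_r=0, ω_s=1
Stage 1: 37(1−ω_c) = −97(0−ω_c)  ⇒  134ω_c = 37  ⇒  ω_c = 37/134
  ⇒ ω_c¹/ω_s¹ = 37/134
Stage 2: N_ring = 40 + 2·18 = 76
Stage 2: 40(ω_s−ω_c) = −76(ω_r−ω_c),  ω_s=0, ω_r=1
Stage 2: 40(0−ω_c) = −76(1−ω_c)  ⇒  116ω_c = 76  ⇒  ω_c = 19/29
  ⇒ ω_c²/ω_r² = 19/29
Coupling ω_r² = ω_c¹ ⇒ overall = 37/134 × 19/29 = 703/3886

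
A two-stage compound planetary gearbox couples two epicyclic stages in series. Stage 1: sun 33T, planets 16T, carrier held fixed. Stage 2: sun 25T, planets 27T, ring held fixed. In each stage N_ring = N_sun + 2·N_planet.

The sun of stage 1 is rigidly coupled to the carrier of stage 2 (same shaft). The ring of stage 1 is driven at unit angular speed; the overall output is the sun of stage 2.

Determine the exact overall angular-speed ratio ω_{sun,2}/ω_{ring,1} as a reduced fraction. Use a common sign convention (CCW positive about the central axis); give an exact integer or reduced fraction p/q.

Stage 1: N_ring = 33 + 2·16 = 65
Stage 1: 33(ω_s−ω_c) = −65(ω_r−ω_c),  ω_c=0, ω_r=1
Stage 1: ω_s = 0 − (65/33)(1−0) = -65/33
  ⇒ ω_s¹/ω_r¹ = -65/33
Stage 2: N_ring = 25 + 2·27 = 79
Stage 2: 25(ω_s−ω_c) = −79(ω_r−ω_c),  ω_r=0, ω_c=1
Stage 2: ω_s = 1 − (79/25)(0−1) = 104/25
  ⇒ ω_s²/ω_c² = 104/25
Coupling ω_c² = ω_s¹ ⇒ overall = -65/33 × 104/25 = -1352/165

-1352/165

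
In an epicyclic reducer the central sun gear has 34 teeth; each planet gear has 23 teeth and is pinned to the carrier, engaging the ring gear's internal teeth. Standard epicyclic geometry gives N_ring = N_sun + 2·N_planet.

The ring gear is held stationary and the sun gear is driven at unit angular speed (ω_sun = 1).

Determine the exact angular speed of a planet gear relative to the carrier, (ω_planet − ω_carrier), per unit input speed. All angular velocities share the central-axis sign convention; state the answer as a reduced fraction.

-1360/1311

N_ring = 34 + 2·23 = 80
34(ω_s−ω_c) = −80(ω_r−ω_c),  ω_r=0, ω_s=1
34(1−ω_c) = −80(0−ω_c)  ⇒  114ω_c = 34  ⇒  ω_c = 17/57
sun–planet: 34·(1−17/57) = −23·(ω_p−ω_c)  ⇒  ω_p−ω_c = −(34/23)·(40/57) = -1360/1311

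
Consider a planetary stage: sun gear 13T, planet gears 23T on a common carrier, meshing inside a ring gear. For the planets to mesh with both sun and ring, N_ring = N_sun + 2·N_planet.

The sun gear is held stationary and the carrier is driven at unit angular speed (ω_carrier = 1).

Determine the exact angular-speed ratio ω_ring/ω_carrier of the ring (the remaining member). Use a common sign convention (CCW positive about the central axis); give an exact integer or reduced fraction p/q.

N_ring = 13 + 2·23 = 59
13(ω_s−ω_c) = −59(ω_r−ω_c),  ω_s=0, ω_c=1
ω_r = 1 − (13/59)(0−1) = 72/59
ω_r/ω_c = 72/59

72/59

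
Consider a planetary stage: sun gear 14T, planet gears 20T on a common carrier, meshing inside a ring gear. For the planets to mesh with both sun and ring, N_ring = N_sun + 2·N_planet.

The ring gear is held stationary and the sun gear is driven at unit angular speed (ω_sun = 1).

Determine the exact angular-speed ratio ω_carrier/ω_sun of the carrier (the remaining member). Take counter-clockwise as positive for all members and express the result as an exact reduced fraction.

7/34

N_ring = 14 + 2·20 = 54
14(ω_s−ω_c) = −54(ω_r−ω_c),  ω_r=0, ω_s=1
14(1−ω_c) = −54(0−ω_c)  ⇒  68ω_c = 14  ⇒  ω_c = 7/34
ω_c/ω_s = 7/34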